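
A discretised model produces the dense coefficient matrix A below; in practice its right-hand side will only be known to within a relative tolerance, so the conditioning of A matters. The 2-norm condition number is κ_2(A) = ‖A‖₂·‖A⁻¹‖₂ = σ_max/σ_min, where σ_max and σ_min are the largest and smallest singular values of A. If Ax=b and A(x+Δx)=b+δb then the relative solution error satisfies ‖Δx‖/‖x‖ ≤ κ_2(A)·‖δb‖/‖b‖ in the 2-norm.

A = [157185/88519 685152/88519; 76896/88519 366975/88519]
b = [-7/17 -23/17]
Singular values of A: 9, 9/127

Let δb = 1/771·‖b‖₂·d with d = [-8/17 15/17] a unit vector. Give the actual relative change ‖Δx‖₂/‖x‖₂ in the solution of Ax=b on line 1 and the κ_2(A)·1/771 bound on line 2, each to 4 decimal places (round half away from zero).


σ_max = 9, σ_min = 9/127
κ = σ_max/σ_min = 9/(9/127) = 127.0000
bound on ‖Δx‖/‖x‖: κ·ε = 127.0000·1/771 = 0.1647
solve Ax = b  →  x = [13.7425 -3.2060]
‖b‖ = 1.4142, ‖x‖ = 14.1115
with δb = [-0.0009 0.0016], A·Δx = δb → ‖Δx‖ = 0.0259
realised ‖Δx‖/‖x‖ = 0.0018
tightness: 0.0018 against a bound of 0.1647 (unrounded ratio ≈ 0.0111)

0.0018
0.1647


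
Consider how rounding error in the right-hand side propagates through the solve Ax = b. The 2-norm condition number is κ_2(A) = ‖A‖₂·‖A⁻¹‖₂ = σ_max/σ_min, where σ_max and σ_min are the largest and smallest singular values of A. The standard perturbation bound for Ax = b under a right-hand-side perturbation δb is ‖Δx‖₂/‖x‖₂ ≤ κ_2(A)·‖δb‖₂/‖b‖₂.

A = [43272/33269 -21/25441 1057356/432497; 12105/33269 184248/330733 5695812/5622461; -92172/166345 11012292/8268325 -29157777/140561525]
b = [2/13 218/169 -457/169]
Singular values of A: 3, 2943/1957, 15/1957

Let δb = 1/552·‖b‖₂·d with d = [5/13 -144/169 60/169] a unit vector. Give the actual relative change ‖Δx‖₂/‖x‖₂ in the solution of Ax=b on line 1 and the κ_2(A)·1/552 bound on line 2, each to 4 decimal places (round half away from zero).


0.0027
0.7091

largest singular value 3, smallest 15/1957
κ = σ_max/σ_min = 3/(15/1957) = 391.4000
bound on ‖Δx‖/‖x‖: κ·ε = 391.4000·1/552 = 0.7091
solve Ax = b  →  x = [221.5113 71.7846 -117.7616]
‖b‖ = 3.0000, ‖x‖ = 260.9369
re-solving with b+δb shifts x by Δx of norm 0.7091
realised ‖Δx‖/‖x‖ = 0.0027
realised/bound (from unrounded values) ≈ 0.0038


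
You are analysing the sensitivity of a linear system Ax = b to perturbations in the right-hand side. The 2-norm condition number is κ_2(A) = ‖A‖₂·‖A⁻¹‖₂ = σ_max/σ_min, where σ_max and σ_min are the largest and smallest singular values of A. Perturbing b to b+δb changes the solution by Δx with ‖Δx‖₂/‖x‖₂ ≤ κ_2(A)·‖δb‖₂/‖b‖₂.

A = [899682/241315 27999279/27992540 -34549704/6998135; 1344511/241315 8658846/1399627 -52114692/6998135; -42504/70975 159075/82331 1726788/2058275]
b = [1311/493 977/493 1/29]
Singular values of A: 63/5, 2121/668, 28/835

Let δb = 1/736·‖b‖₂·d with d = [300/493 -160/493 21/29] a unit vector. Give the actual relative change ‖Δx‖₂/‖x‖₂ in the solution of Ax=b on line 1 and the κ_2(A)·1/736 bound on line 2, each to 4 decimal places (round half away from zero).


from the listed singular values, σ₁ = 63/5, σ_n = 28/835
κ_2(A) = (63/5) / (28/835) = 375.7500
worst-case relative error ≤ 375.7500 × 1/736 = 0.5105
solve Ax = b  →  x = [24.0721 -0.1658 17.6062]
2-norm of b is 3.3166; of x, 29.8240
δb = ε·‖b‖·d = [0.0027 -0.0015 0.0033]; solving A·Δx = δb gives ‖Δx‖ = 0.1344
relative error = 0.0045
tightness: 0.0045 against a bound of 0.5105 (unrounded ratio ≈ 0.0088)

0.0045
0.5105


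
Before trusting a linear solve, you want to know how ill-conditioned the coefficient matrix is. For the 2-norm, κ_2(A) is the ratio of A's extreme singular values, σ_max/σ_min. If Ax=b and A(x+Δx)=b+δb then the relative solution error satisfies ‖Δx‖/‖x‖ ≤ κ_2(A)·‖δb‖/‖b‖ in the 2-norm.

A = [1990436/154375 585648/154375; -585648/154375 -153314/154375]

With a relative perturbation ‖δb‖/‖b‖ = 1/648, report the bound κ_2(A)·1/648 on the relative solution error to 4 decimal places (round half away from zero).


0.1906

M = AᵀA = [1377542096/7626125 401754528/7626125; 401754528/7626125 117276404/7626125]. tr(M)=11958548/61009, det(M)=153664/61009
eigenvalues of AᵀA: λ = (tr ± √(tr²−4·det))/2 = 196, 784/61009
so κ_2 = √(196 / (784/61009)) = 123.5000
κ_2(A)·‖δb‖/‖b‖ = 0.1906


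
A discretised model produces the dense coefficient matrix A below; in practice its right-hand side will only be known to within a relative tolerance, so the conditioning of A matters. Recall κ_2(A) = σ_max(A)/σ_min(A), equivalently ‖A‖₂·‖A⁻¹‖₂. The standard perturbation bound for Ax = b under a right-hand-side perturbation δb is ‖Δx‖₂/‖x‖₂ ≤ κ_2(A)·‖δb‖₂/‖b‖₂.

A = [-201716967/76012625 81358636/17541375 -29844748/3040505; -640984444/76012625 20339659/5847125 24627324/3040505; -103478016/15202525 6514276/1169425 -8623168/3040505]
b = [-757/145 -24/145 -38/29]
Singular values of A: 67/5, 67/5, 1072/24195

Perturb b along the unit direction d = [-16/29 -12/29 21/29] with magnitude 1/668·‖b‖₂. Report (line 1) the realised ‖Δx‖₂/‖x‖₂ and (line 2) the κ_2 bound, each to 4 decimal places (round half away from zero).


σ_max = 67/5, σ_min = 1072/24195
κ = σ_max/σ_min = (67/5)/(1072/24195) = 302.4375
κ_2(A)·‖δb‖/‖b‖ = 0.4528
solve Ax = b  →  x = [25.1349 35.9328 10.7154]
‖b‖ = 5.3852, ‖x‖ = 45.1415
Δx = A⁻¹·δb where δb = 1/668·5.3852·d; ‖Δx‖ = 0.1820
relative error = 0.0040
tightness: 0.0040 against a bound of 0.4528 (unrounded ratio ≈ 0.0089)

0.0040
0.4528


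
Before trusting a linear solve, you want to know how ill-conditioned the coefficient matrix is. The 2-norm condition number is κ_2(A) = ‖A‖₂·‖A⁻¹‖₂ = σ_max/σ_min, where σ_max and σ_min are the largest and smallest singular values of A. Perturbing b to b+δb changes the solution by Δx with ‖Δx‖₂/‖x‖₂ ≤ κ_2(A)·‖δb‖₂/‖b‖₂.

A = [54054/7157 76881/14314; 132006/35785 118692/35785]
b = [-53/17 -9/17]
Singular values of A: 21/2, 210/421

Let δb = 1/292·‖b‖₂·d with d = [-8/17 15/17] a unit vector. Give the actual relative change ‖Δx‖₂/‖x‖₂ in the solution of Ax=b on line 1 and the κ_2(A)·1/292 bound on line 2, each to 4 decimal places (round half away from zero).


from the listed singular values, σ₁ = 21/2, σ_n = 210/421
κ_2(A) = (21/2) / (210/421) = 21.0500
κ_2(A)·‖δb‖/‖b‖ = 0.0721
solve Ax = b  →  x = [-1.4314 1.4324]
‖b‖ = 3.1623, ‖x‖ = 2.0250
δb = ε·‖b‖·d = [-0.0051 0.0096]; solving A·Δx = δb gives ‖Δx‖ = 0.0217
realised ‖Δx‖/‖x‖ = 0.0107
tightness: 0.0107 against a bound of 0.0721 (unrounded ratio ≈ 0.1487)

0.0107
0.0721


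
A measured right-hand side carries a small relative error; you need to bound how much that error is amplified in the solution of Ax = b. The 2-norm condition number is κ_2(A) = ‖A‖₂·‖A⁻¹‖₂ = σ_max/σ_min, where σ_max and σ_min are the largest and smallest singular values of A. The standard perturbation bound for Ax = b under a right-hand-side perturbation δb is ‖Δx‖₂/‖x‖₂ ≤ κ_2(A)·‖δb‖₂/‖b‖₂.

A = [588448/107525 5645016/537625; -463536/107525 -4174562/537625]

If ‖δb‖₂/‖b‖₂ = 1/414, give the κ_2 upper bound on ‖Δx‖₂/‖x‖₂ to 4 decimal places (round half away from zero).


M = AᵀA = [4489093376/92493005 210274325856/2312325125; 210274325856/2312325125 1971726941284/11561625625]. tr(M)=8764233956/40005625, det(M)=7676563456/1000140625
char-poly roots: 5476/25 and 1401856/40005625
κ_2(A) = √(λ_max/λ_min) = √((5476/25) / (1401856/40005625)) = 79.0625
bound on ‖Δx‖/‖x‖: κ·ε = 79.0625·1/414 = 0.1910

0.1910


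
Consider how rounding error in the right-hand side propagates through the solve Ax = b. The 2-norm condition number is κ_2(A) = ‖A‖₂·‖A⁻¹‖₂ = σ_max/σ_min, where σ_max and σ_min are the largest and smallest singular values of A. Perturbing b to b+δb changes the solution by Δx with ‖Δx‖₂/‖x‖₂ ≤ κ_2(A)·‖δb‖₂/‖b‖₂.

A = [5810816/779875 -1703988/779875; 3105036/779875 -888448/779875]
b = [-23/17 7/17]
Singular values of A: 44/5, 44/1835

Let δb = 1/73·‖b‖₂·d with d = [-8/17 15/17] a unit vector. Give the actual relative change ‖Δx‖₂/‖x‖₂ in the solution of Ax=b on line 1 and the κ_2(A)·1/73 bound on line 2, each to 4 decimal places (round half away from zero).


σ_max = 44/5, σ_min = 44/1835
κ = σ_max/σ_min = (44/5)/(44/1835) = 367.0000
bound on ‖Δx‖/‖x‖: κ·ε = 367.0000·1/73 = 5.0274
solve Ax = b  →  x = [11.5682 40.0682]
2-norm of b is 1.4142; of x, 41.7047
δb = ε·‖b‖·d = [-0.0091 0.0171]; solving A·Δx = δb gives ‖Δx‖ = 0.8079
realised ‖Δx‖/‖x‖ = 0.0194
so the bound overstates the realised error by a factor of ≈ 259.5092 (computed from the unrounded values)

0.0194
5.0274


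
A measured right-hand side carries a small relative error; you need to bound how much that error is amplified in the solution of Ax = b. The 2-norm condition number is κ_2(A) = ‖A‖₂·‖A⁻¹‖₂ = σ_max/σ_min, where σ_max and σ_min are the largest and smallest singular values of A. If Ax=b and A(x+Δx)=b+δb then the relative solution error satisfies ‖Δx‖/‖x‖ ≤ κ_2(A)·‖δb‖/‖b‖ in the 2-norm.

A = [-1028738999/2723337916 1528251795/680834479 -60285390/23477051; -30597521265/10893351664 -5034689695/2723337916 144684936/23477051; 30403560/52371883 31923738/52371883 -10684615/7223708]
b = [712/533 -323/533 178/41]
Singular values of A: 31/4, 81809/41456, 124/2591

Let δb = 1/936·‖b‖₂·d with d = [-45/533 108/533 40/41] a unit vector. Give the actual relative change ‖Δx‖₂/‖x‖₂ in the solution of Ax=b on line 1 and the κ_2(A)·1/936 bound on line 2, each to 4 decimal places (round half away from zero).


from the listed singular values, σ₁ = 31/4, σ_n = 124/2591
κ_2(A) = (31/4) / (124/2591) = 161.9375
perturbation bound = 161.9375·1/936 = 0.1730
solve Ax = b  →  x = [50.5772 53.8409 39.1044]
2-norm of b is 4.5826; of x, 83.5826
with δb = [-0.0004 0.0010 0.0048], A·Δx = δb → ‖Δx‖ = 0.1023
relative error = 0.0012
so the bound overstates the realised error by a factor of ≈ 141.3539 (computed from the unrounded values)

0.0012
0.1730


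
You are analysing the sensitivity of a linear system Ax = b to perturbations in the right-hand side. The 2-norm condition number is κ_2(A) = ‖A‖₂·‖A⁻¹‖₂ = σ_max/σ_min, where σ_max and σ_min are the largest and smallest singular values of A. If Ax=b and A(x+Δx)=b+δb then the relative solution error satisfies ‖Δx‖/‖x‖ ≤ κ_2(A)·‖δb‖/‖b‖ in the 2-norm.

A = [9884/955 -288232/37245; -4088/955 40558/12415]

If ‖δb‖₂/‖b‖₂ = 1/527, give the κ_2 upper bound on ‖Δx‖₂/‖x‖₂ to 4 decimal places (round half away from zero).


0.5436

M = AᵀA = [4576208/36481 -10296272/109443; -10296272/109443 23167396/328329]. tr(M)=64353268/328329, det(M)=153664/328329
λ_max, λ_min = (64353268/328329 ± √4141141292890000/107799932241)/2 = 196, 784/328329
κ_2(A) = √(λ_max/λ_min) = √(196 / (784/328329)) = 286.5000
perturbation bound = 286.5000·1/527 = 0.5436


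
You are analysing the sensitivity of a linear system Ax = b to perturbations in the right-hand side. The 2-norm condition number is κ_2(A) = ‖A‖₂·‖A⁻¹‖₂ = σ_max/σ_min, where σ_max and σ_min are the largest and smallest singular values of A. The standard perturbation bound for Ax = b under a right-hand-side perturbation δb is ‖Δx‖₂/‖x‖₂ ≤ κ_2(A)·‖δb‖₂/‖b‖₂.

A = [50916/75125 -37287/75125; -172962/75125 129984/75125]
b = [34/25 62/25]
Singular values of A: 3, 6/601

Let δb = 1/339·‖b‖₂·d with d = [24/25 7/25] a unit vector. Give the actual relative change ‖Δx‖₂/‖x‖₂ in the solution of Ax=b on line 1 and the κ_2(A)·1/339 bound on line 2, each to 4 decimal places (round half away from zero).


σ_max = 3, σ_min = 6/601
condition number: 3 ÷ (6/601) = 300.5000
perturbation bound = 300.5000·1/339 = 0.8864
solve Ax = b  →  x = [119.6667 160.6667]
‖b‖₂ = 2.8284 and ‖x‖₂ = 200.3344
Δx = A⁻¹·δb where δb = 1/339·2.8284·d; ‖Δx‖ = 0.8357
relative error = 0.0042
realised/bound (from unrounded values) ≈ 0.0047

0.0042
0.8864


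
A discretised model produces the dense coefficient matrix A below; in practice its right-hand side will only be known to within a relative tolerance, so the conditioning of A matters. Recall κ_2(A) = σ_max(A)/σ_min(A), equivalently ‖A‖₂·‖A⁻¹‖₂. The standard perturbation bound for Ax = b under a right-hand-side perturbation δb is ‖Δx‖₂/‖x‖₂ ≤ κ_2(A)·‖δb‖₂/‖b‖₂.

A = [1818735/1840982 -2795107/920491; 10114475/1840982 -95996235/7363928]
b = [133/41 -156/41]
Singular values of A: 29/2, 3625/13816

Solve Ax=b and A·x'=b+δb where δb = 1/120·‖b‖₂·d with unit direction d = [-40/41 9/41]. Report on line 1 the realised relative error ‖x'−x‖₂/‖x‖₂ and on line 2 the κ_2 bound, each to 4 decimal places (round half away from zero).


0.0104
0.4605

from the listed singular values, σ₁ = 29/2, σ_n = 3625/13816
condition number: (29/2) ÷ (3625/13816) = 55.2640
worst-case relative error ≤ 55.2640 × 1/120 = 0.4605
solve Ax = b  →  x = [-14.1521 -5.6726]
‖b‖ = 5.0000, ‖x‖ = 15.2466
δb = ε·‖b‖·d = [-0.0407 0.0091]; solving A·Δx = δb gives ‖Δx‖ = 0.1588
dividing the unrounded norms, ‖Δx‖/‖x‖ = 0.0104
tightness: 0.0104 against a bound of 0.4605 (unrounded ratio ≈ 0.0226)


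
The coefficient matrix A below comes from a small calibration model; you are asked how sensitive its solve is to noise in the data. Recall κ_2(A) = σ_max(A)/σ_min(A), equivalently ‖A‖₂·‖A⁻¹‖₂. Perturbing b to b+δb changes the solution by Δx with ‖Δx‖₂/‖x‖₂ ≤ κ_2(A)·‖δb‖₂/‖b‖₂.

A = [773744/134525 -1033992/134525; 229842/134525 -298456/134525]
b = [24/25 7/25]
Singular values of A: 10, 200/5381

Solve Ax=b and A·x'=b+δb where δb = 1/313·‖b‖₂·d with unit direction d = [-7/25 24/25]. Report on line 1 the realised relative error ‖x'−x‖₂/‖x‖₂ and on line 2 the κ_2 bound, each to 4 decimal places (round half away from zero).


from the listed singular values, σ₁ = 10, σ_n = 200/5381
κ_2(A) = 10 / (200/5381) = 269.0500
bound on ‖Δx‖/‖x‖: κ·ε = 269.0500·1/313 = 0.8596
solve Ax = b  →  x = [0.0600 -0.0800]
‖b‖ = 1.0000, ‖x‖ = 0.1000
δb = ε·‖b‖·d = [-0.0009 0.0031]; solving A·Δx = δb gives ‖Δx‖ = 0.0860
dividing the unrounded norms, ‖Δx‖/‖x‖ = 0.8596
so the bound is sharp here: realised error equals the bound

0.8596
0.8596


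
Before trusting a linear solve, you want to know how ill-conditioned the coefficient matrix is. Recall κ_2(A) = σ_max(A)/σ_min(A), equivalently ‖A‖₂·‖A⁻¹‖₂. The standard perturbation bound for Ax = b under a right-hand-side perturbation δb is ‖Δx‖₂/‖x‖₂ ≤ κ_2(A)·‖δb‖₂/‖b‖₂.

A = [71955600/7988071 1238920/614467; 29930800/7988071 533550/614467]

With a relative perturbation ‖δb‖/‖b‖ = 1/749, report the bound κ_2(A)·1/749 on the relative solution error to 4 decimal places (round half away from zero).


0.5002

form AᵀA = [35937640000000/377569694089 8085908484000/377569694089; 8085908484000/377569694089 1819598368900/377569694089] with trace 22461176900/224610169 and determinant 16000000/224610169
λ_max, λ_min = (22461176900/224610169 ± √504490092682277610000/50449728018208561)/2 = 100, 160000/224610169
σ_max=√100=10, σ_min=√(160000/224610169)=(400/14987) → κ = 374.6750
worst-case relative error ≤ 374.6750 × 1/749 = 0.5002


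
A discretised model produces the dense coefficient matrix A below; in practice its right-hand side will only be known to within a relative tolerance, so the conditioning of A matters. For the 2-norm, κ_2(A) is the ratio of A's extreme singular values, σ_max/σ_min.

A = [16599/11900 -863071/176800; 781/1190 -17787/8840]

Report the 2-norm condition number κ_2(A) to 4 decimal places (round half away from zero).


M = AᵀA = [336522901/141610000 -1315726533/161840000; -1315726533/161840000 5156464489/184960000]. tr(M)=438726761/14500864, det(M)=9150625/58003456
eigenvalues of AᵀA: λ = (tr ± √(tr²−4·det))/2 = 121/4, 75625/14500864
κ_2(A) = √(λ_max/λ_min) = √((121/4) / (75625/14500864)) = 76.1600

76.1600


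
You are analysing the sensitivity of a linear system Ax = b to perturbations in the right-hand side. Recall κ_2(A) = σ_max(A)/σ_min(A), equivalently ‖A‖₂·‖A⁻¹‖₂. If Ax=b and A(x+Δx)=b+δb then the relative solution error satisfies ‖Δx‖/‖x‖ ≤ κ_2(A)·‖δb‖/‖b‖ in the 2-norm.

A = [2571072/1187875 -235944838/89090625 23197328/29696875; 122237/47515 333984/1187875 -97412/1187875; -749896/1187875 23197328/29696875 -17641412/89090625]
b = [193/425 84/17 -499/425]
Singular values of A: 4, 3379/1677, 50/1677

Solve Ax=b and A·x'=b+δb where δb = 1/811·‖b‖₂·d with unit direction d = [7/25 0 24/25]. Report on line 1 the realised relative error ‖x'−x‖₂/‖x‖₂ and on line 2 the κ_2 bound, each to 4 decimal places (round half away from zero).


0.0063
0.1654

largest singular value 4, smallest 50/1677
condition number: 4 ÷ (50/1677) = 134.1600
κ_2(A)·‖δb‖/‖b‖ = 0.1654
solve Ax = b  →  x = [1.7911 -8.2986 -32.5171]
‖b‖ = 5.0990, ‖x‖ = 33.6071
with δb = [0.0018 0.0000 0.0060], A·Δx = δb → ‖Δx‖ = 0.2109
relative error = 0.0063
realised/bound (from unrounded values) ≈ 0.0379


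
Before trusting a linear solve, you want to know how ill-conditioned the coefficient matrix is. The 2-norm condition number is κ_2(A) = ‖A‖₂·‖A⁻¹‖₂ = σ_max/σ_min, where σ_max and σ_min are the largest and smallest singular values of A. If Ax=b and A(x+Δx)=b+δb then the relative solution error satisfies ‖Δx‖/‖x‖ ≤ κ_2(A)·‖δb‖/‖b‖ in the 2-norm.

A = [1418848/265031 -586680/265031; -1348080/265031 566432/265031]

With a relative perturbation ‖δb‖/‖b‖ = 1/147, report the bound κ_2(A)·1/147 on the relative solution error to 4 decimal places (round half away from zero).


2.3912

AᵀA = [4554636544/83521321 -1897747200/83521321; -1897747200/83521321 790771264/83521321]; tr = 31629632/494209, det = 16384/494209
solving λ² − 31629632/494209·λ + 16384/494209 = 0 gives λ = 64, 256/494209
so κ_2 = √(64 / (256/494209)) = 351.5000
bound on ‖Δx‖/‖x‖: κ·ε = 351.5000·1/147 = 2.3912


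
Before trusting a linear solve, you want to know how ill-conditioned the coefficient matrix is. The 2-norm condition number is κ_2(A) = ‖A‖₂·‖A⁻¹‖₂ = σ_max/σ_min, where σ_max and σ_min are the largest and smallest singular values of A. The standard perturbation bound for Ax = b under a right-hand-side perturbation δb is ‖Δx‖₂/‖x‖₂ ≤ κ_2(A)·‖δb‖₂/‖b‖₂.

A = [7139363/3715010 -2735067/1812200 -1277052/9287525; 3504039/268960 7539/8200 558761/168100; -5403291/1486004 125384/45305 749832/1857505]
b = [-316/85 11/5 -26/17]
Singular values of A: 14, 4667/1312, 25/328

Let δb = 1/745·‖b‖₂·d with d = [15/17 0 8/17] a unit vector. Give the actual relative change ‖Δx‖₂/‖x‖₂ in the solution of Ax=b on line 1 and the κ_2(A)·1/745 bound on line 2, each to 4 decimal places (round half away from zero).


σ_max = 14, σ_min = 25/328
κ_2(A) = 14 / (25/328) = 183.6800
bound on ‖Δx‖/‖x‖: κ·ε = 183.6800·1/745 = 0.2466
solve Ax = b  →  x = [10.7495 20.4441 -47.1247]
2-norm of b is 4.5826; of x, 52.4809
re-solving with b+δb shifts x by Δx of norm 0.0807
relative error = 0.0015
so the bound overstates the realised error by a factor of ≈ 160.3319 (computed from the unrounded values)

0.0015
0.2466


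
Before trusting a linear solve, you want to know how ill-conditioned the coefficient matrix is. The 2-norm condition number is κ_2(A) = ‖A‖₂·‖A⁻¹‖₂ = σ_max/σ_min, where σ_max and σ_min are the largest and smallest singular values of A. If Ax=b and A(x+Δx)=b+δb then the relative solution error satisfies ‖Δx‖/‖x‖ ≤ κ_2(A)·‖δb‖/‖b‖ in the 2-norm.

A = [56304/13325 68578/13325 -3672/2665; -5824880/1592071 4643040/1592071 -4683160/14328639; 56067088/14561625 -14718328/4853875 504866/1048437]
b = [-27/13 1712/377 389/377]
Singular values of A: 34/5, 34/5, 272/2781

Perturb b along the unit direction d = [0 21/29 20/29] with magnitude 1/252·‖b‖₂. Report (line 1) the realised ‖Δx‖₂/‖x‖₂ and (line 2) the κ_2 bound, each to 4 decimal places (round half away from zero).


largest singular value 34/5, smallest 272/2781
κ = σ_max/σ_min = (34/5)/(272/2781) = 69.5250
worst-case relative error ≤ 69.5250 × 1/252 = 0.2759
solve Ax = b  →  x = [2.0500 8.6041 39.9319]
‖b‖ = 5.0990, ‖x‖ = 40.8997
δb = ε·‖b‖·d = [0.0000 0.0147 0.0140]; solving A·Δx = δb gives ‖Δx‖ = 0.2069
relative error = 0.0051
realised/bound (from unrounded values) ≈ 0.0183

0.0051
0.2759


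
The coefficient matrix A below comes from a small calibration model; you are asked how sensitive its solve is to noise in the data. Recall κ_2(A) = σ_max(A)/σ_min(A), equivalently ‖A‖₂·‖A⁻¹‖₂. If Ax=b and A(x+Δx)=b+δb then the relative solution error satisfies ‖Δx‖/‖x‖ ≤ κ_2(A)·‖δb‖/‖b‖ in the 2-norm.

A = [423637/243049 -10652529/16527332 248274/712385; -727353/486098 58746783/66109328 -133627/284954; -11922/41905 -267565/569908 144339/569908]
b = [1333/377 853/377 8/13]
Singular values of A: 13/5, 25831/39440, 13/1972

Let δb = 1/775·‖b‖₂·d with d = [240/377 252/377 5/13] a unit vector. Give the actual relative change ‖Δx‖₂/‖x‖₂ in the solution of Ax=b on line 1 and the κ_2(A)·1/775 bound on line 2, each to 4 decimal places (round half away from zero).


from the listed singular values, σ₁ = 13/5, σ_n = 13/1972
κ_2(A) = (13/5) / (13/1972) = 394.4000
κ_2(A)·‖δb‖/‖b‖ = 0.5089
solve Ax = b  →  x = [1.0579 286.5675 534.8358]
‖b‖₂ = 4.2426 and ‖x‖₂ = 606.7713
with δb = [0.0035 0.0037 0.0021], A·Δx = δb → ‖Δx‖ = 0.8304
dividing the unrounded norms, ‖Δx‖/‖x‖ = 0.0014
realised/bound (from unrounded values) ≈ 0.0027

0.0014
0.5089


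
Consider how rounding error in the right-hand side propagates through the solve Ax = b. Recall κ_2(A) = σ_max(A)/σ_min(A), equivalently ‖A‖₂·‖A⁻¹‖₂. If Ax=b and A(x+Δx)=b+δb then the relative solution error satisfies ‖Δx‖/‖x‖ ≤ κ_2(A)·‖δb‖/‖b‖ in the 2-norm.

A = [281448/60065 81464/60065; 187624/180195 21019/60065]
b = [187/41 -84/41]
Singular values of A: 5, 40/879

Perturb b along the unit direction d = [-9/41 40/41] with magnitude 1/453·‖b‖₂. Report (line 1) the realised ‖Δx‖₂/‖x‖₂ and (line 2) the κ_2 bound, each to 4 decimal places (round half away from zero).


0.0037
0.2425

σ_max = 5, σ_min = 40/879
κ_2(A) = 5 / (40/879) = 109.8750
worst-case relative error ≤ 109.8750 × 1/453 = 0.2425
solve Ax = b  →  x = [19.2270 -63.0640]
‖b‖ = 5.0000, ‖x‖ = 65.9299
Δx = A⁻¹·δb where δb = 1/453·5.0000·d; ‖Δx‖ = 0.2425
realised ‖Δx‖/‖x‖ = 0.0037
realised/bound (from unrounded values) ≈ 0.0152


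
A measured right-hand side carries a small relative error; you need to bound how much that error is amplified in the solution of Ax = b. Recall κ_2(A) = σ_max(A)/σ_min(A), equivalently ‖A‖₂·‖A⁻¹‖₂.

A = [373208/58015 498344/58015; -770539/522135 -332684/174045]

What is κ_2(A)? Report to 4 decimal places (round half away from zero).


318.3750

AᵀA = [1412938901/32436045 627955636/10812015; 627955636/10812015 279095696/3604005]; tr = 784960033/6487209, det = 937024/6487209
λ_max, λ_min = (784960033/6487209 ± √616137938725257025/42083880609681)/2 = 121, 7744/6487209
κ_2(A) = √(λ_max/λ_min) = √(121 / (7744/6487209)) = 318.3750


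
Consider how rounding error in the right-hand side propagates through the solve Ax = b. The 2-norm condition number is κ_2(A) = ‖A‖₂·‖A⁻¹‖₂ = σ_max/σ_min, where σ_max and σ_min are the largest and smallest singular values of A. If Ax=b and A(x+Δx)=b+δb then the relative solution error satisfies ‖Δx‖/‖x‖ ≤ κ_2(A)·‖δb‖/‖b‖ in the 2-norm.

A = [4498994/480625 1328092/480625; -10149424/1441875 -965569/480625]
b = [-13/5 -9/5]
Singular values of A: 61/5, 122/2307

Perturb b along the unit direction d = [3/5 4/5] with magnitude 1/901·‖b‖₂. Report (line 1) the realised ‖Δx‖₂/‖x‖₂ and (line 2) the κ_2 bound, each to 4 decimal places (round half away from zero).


0.0012
0.2560

largest singular value 61/5, smallest 122/2307
condition number: (61/5) ÷ (122/2307) = 230.7000
perturbation bound = 230.7000·1/901 = 0.2560
solve Ax = b  →  x = [15.8056 -54.4833]
‖b‖₂ = 3.1623 and ‖x‖₂ = 56.7296
Δx = A⁻¹·δb where δb = 1/901·3.1623·d; ‖Δx‖ = 0.0664
realised ‖Δx‖/‖x‖ = 0.0012
realised/bound (from unrounded values) ≈ 0.0046


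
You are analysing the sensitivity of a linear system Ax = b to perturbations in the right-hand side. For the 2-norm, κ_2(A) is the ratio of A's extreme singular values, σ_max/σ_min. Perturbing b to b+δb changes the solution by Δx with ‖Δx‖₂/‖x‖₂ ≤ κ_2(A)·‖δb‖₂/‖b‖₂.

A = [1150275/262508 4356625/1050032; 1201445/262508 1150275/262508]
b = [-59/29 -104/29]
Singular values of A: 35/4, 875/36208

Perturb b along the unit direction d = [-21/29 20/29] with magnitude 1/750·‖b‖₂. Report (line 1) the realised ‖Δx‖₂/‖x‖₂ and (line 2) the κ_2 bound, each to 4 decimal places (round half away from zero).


0.0055
0.4828

from the listed singular values, σ₁ = 35/4, σ_n = 875/36208
κ = σ_max/σ_min = (35/4)/(875/36208) = 362.0800
κ_2(A)·‖δb‖/‖b‖ = 0.4828
solve Ax = b  →  x = [28.2073 -30.2805]
‖b‖ = 4.1231, ‖x‖ = 41.3831
δb = ε·‖b‖·d = [-0.0040 0.0038]; solving A·Δx = δb gives ‖Δx‖ = 0.2275
dividing the unrounded norms, ‖Δx‖/‖x‖ = 0.0055
realised/bound (from unrounded values) ≈ 0.0114


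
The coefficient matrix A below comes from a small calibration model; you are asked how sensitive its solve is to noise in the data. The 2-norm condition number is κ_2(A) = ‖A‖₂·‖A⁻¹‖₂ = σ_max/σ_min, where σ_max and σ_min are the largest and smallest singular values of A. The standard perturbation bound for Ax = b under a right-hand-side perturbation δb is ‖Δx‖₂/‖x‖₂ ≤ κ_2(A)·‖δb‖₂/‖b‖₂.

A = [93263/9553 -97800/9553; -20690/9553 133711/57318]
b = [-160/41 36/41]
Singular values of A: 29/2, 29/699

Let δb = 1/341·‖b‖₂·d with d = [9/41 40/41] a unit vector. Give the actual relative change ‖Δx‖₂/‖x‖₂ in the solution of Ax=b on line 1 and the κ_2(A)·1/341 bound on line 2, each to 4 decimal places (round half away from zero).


σ_max = 29/2, σ_min = 29/699
condition number: (29/2) ÷ (29/699) = 349.5000
perturbation bound = 349.5000·1/341 = 1.0249
solve Ax = b  →  x = [-0.1902 0.1998]
‖b‖₂ = 4.0000 and ‖x‖₂ = 0.2759
re-solving with b+δb shifts x by Δx of norm 0.2827
dividing the unrounded norms, ‖Δx‖/‖x‖ = 1.0249
realised/bound = 1 exactly: the bound is attained for this b and d

1.0249
1.0249


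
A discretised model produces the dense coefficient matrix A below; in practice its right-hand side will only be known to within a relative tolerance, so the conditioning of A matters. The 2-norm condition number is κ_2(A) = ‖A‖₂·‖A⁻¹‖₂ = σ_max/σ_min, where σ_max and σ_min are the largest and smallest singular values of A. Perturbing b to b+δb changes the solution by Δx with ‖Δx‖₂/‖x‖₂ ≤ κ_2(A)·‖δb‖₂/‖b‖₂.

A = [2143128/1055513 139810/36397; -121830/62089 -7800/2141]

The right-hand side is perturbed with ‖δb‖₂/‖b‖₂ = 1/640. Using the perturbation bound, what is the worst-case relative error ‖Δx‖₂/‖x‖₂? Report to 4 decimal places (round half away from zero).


AᵀA = [10561824324/1324741609 19802065920/1324741609; 19802065920/1324741609 37129596100/1324741609]; tr = 165022216/4583881, det = 90000/4583881
eigenvalues of AᵀA: λ = (tr ± √(tr²−4·det))/2 = 36, 2500/4583881
σ_max=√36=6, σ_min=√(2500/4583881)=(50/2141) → κ = 256.9200
perturbation bound = 256.9200·1/640 = 0.4014

0.4014


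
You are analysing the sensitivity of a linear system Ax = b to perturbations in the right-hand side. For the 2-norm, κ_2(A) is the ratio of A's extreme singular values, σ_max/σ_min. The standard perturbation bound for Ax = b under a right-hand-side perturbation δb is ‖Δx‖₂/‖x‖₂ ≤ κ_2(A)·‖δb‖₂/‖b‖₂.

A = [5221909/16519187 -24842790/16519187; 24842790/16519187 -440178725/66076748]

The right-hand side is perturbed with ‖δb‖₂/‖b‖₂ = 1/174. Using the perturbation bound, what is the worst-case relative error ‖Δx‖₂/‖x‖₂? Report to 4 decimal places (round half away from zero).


1.8073

AᵀA = [383362610701/162334050649 -3406952641995/324668101298; -3406952641995/324668101298 121137380953225/2597344810384]; tr = 75711589961/1545118864, det = 37515625/1545118864
char-poly roots: 49 and 765625/1545118864
κ_2(A) = √(λ_max/λ_min) = √(49 / (765625/1545118864)) = 314.4640
worst-case relative error ≤ 314.4640 × 1/174 = 1.8073


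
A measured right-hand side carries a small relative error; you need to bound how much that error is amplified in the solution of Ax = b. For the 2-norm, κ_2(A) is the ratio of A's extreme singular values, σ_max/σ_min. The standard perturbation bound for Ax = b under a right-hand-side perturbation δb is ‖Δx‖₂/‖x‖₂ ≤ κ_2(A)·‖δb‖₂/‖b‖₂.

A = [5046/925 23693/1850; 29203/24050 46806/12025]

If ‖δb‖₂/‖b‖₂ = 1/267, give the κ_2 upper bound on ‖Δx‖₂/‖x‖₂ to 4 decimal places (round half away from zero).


M = AᵀA = [28904329/925444 17257320/231361; 17257320/231361 165812401/925444]. tr(M)=576085/2738, det(M)=707281/21904
eigenvalues of AᵀA: λ = (tr ± √(tr²−4·det))/2 = 841/4, 841/5476
κ = σ_max/σ_min = (29/2)/(29/74) = 37.0000
bound on ‖Δx‖/‖x‖: κ·ε = 37.0000·1/267 = 0.1386

0.1386


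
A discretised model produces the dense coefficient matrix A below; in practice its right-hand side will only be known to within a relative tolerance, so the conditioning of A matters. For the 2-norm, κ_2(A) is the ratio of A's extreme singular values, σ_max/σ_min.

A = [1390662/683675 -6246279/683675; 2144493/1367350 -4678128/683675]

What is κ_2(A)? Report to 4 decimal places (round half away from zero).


M = AᵀA = [493384536801/74785840900 -21924110754/747858409; -21924110754/747858409 2436035317209/18696460225]. tr(M)=6090140277/44488900, det(M)=187388721/1112222500
λ_max, λ_min = (6090140277/44488900 ± √1483538988745859409/79170488928400)/2 = 13689/100, 13689/11122225
κ_2(A) = √(λ_max/λ_min) = √((13689/100) / (13689/11122225)) = 333.5000

333.5000


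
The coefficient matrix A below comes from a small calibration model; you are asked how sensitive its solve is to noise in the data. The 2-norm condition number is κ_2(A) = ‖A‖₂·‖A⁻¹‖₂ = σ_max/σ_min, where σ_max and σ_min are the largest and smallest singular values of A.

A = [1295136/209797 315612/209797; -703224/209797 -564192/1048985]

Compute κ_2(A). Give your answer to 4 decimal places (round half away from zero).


30.1000

M = AᵀA = [7515229248/152300281 8444829312/761501405; 8444829312/761501405 9718290576/3807507025]. tr(M)=117548496/2265025, det(M)=6718464/2265025
solving λ² − 117548496/2265025·λ + 6718464/2265025 = 0 gives λ = 1296/25, 5184/90601
σ_max=√(1296/25)=(36/5), σ_min=√(5184/90601)=(72/301) → κ = 30.1000


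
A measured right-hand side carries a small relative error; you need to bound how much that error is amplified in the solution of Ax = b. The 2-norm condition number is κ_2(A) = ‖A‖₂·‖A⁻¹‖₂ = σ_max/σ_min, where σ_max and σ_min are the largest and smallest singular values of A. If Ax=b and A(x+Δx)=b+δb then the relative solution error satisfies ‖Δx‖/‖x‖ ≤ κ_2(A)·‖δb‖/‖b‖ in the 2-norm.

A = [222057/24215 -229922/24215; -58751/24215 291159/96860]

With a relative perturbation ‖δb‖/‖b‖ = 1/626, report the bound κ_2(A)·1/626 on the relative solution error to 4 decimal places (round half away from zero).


form AᵀA = [2110439650/23454649 -8853161625/93818596; -8853161625/93818596 37223983225/375274384] with trace 84412625/446224 and determinant 9150625/446224
eigenvalues of AᵀA: λ = (tr ± √(tr²−4·det))/2 = 3025/16, 3025/27889
κ = σ_max/σ_min = (55/4)/(55/167) = 41.7500
worst-case relative error ≤ 41.7500 × 1/626 = 0.0667

0.0667


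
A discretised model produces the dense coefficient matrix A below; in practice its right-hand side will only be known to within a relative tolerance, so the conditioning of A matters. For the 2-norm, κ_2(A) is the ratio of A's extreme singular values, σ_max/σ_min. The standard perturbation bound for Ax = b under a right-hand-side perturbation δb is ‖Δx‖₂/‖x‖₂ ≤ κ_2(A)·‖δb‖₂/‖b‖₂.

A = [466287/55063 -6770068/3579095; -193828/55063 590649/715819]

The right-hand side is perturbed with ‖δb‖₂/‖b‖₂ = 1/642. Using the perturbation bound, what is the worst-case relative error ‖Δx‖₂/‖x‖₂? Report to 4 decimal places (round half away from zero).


0.4184

AᵀA = [254992859953/3031933969 -286862789952/15159669845; -286862789952/15159669845 322813471921/75798349225]; tr = 3984315866/45091225, det = 4879681/45091225
eigenvalues of AᵀA: λ = (tr ± √(tr²−4·det))/2 = 2209/25, 2209/1803649
so κ_2 = √((2209/25) / (2209/1803649)) = 268.6000
κ_2(A)·‖δb‖/‖b‖ = 0.4184


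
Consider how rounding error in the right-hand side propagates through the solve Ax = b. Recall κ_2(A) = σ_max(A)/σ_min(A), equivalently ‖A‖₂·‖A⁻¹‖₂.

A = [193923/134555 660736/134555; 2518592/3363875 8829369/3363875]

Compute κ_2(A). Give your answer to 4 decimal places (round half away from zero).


316.6000

form AᵀA = [103277290201/39154515625 354048512832/39154515625; 354048512832/39154515625 1213893756049/39154515625] with trace 2107473674/62647225 and determinant 707281/62647225
λ_max, λ_min = (2107473674/62647225 ± √4441268049835277376/3924674800200625)/2 = 841/25, 841/2505889
so κ_2 = √((841/25) / (841/2505889)) = 316.6000


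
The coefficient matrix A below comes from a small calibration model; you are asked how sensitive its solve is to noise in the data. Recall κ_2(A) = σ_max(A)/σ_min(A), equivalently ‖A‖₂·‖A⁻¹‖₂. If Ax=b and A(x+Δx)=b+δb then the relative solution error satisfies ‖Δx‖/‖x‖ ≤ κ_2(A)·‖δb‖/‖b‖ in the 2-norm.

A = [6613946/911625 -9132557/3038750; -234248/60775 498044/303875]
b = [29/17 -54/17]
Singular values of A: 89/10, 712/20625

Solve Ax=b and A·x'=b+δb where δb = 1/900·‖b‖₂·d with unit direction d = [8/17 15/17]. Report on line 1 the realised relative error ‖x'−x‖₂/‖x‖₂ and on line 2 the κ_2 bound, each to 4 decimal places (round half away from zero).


0.0020
0.2865

from the listed singular values, σ₁ = 89/10, σ_n = 712/20625
condition number: (89/10) ÷ (712/20625) = 257.8125
κ_2(A)·‖δb‖/‖b‖ = 0.2865
solve Ax = b  →  x = [-21.9717 -53.6085]
‖b‖ = 3.6056, ‖x‖ = 57.9364
with δb = [0.0019 0.0035], A·Δx = δb → ‖Δx‖ = 0.1160
realised ‖Δx‖/‖x‖ = 0.0020
so the bound overstates the realised error by a factor of ≈ 143.0111 (computed from the unrounded values)


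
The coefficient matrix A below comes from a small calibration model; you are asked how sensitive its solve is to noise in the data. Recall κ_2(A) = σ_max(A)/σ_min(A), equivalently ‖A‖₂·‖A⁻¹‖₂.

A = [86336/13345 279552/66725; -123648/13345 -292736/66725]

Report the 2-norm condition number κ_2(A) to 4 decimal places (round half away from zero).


AᵀA = [909709312/7123561 2413264896/35617805; 2413264896/35617805 6553747456/178089025]; tr = 101371904/616225, det = 67108864/616225
char-poly roots: 4096/25 and 16384/24649
κ_2(A) = √(λ_max/λ_min) = √((4096/25) / (16384/24649)) = 15.7000

15.7000


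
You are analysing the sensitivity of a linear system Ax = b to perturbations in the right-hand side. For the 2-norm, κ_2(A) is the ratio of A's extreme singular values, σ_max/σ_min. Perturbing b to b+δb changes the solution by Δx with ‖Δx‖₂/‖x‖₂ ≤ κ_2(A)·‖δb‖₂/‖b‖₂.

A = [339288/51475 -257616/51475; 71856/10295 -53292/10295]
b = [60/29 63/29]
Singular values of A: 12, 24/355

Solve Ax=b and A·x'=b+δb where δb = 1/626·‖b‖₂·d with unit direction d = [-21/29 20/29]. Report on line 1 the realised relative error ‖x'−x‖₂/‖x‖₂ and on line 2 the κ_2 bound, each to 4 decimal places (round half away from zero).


largest singular value 12, smallest 24/355
κ_2(A) = 12 / (24/355) = 177.5000
bound on ‖Δx‖/‖x‖: κ·ε = 177.5000·1/626 = 0.2835
solve Ax = b  →  x = [0.2000 -0.1500]
‖b‖ = 3.0000, ‖x‖ = 0.2500
with δb = [-0.0035 0.0033], A·Δx = δb → ‖Δx‖ = 0.0709
relative error = 0.2835
so the bound is sharp here: realised error equals the bound

0.2835
0.2835


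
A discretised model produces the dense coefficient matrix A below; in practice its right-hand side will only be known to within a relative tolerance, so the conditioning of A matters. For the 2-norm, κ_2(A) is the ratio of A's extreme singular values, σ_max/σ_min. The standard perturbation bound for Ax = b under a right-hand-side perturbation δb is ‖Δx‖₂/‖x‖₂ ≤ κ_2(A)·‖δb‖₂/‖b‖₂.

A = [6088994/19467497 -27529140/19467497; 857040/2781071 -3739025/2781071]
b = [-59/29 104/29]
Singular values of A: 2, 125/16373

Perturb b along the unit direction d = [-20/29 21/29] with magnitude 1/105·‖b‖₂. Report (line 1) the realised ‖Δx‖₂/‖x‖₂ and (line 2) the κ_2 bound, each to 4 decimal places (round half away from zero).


largest singular value 2, smallest 125/16373
condition number: 2 ÷ (125/16373) = 261.9680
κ_2(A)·‖δb‖/‖b‖ = 2.4949
solve Ax = b  →  x = [511.2668 114.5225]
‖b‖₂ = 4.1231 and ‖x‖₂ = 523.9362
with δb = [-0.0271 0.0284], A·Δx = δb → ‖Δx‖ = 5.1434
dividing the unrounded norms, ‖Δx‖/‖x‖ = 0.0098
tightness: 0.0098 against a bound of 2.4949 (unrounded ratio ≈ 0.0039)

0.0098
2.4949


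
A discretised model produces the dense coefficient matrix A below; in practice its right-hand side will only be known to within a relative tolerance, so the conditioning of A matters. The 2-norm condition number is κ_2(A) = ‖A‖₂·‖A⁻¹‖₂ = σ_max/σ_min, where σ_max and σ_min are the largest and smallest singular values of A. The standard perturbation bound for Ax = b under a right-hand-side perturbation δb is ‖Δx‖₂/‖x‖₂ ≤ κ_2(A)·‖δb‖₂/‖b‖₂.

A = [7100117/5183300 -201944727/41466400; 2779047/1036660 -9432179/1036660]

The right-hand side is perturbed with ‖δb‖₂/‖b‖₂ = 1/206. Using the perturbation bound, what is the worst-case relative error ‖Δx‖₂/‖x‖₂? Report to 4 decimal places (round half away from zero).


0.9473

form AᵀA = [421261621313/46482005000 -23101470380331/743712080000; -23101470380331/743712080000 633658387072561/5949696640000] with trace 1100127799361/9519514624 and determinant 53418765625/152312233984
λ_max, λ_min = (1100127799361/9519514624 ± √1210154044746735868008321/90621158676549861376)/2 = 1849/16, 28890625/9519514624
κ_2(A) = √(λ_max/λ_min) = √((1849/16) / (28890625/9519514624)) = 195.1360
κ_2(A)·‖δb‖/‖b‖ = 0.9473
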